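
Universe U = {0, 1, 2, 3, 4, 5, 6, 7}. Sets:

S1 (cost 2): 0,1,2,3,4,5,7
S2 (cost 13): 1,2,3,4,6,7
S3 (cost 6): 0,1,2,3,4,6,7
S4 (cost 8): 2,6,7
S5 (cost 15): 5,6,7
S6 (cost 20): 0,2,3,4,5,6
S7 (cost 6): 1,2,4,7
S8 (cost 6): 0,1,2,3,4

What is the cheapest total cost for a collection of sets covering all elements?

8

S1, S3 cover every element at cost 2 + 6 = 8.
Any cover uses at least 2 sets; among all covering selections none totals below 8.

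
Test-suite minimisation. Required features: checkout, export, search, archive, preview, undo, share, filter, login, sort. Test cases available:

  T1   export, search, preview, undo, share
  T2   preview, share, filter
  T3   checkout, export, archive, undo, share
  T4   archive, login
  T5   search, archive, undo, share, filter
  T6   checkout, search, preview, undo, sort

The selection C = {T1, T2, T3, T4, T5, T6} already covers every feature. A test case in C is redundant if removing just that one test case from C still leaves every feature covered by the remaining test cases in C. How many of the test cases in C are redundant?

4

Drop T1: the rest still cover every feature — redundant.
Drop T2: the rest still cover every feature — redundant.
Drop T3: the rest still cover every feature — redundant.
Drop T4: login uncovered — not redundant.
Drop T5: the rest still cover every feature — redundant.
Drop T6: sort uncovered — not redundant.
4 redundant: T1, T2, T3, T5.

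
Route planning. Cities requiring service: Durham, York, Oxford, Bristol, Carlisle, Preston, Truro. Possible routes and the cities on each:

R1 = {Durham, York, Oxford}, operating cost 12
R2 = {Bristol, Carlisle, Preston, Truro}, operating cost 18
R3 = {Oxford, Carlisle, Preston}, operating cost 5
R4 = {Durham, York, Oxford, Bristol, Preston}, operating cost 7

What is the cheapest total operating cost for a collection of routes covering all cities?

25

R2, R4 cover every city at operating cost 18 + 7 = 25.
Any cover uses at least 2 routes; among all covering selections none totals below 25.
Greedy by coverage-per-operating cost would pick R4, R3, R2 for 30 — worse than the optimum 25.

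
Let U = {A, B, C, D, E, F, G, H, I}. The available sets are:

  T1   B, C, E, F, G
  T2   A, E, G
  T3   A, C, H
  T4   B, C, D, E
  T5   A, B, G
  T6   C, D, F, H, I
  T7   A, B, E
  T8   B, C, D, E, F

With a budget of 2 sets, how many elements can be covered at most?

Choosing T1, T6 covers {B, C, D, E, F, G, H, I} — 8 elements.
No choice of 2 sets does better; here A is left uncovered.

8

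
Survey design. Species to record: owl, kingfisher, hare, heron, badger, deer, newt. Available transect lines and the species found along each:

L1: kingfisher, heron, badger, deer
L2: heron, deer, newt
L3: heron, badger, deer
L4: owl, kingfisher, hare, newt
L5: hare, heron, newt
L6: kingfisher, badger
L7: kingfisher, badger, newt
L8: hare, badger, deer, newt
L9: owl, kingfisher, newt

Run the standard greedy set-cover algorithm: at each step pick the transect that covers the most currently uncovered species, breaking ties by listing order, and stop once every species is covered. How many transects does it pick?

2

Pick 1: L1 covers 4 new species (kingfisher, heron, badger, deer).
Pick 2: L4 covers 3 new species (owl, hare, newt).
Greedy uses 2 transects.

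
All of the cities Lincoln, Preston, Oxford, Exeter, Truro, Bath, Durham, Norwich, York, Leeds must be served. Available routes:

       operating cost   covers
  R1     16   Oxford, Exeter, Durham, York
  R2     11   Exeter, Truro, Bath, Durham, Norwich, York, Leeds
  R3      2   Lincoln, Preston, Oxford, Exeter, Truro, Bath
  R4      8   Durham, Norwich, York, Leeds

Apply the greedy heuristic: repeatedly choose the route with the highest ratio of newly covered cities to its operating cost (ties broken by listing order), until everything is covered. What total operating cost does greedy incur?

Pick 1: R3 adds 6 new (Lincoln, Preston, Oxford, Exeter, Truro, Bath) at operating cost 2 (ratio 6/2).
Pick 2: R4 adds 4 new (Durham, Norwich, York, Leeds) at operating cost 8 (ratio 4/8).
Greedy total operating cost: 2 + 8 = 10.

10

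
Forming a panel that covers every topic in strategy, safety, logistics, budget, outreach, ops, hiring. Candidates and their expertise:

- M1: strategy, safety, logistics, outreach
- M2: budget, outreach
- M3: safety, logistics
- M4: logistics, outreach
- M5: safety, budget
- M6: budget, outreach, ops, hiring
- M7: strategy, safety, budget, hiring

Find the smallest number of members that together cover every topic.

M1, M6 together cover {strategy, safety, logistics, budget, outreach, ops, hiring} — every topic.
No single member contains all 7 topics, so 2 is optimal.

2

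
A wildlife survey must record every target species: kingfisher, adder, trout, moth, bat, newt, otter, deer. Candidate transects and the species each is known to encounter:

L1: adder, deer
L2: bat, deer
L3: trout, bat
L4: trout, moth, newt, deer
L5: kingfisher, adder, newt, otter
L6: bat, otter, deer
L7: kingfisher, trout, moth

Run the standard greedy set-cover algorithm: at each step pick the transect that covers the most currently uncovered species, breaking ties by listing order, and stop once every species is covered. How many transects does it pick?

3

Pick 1: L4 covers 4 new species (trout, moth, newt, deer).
Pick 2: L5 covers 3 new species (kingfisher, adder, otter).
Pick 3: L2 covers 1 new species (bat).
Greedy uses 3 transects.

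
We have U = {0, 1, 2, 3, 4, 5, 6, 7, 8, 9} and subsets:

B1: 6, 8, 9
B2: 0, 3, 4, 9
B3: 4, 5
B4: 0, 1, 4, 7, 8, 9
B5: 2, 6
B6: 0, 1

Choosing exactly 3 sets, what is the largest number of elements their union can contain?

Choosing B2, B4, B5 covers {0, 1, 2, 3, 4, 6, 7, 8, 9} — 9 elements.
No choice of 3 sets does better; here 5 is left uncovered.

9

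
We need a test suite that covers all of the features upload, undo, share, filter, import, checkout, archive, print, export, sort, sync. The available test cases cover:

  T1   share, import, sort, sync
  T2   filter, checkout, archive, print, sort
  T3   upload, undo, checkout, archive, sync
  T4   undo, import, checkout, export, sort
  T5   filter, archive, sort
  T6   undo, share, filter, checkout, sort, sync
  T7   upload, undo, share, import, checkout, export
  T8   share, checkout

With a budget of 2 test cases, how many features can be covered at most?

10

Choosing T2, T7 covers {upload, undo, share, filter, import, checkout, archive, print, export, sort} — 10 features.
No choice of 2 test cases does better; here sync is left uncovered.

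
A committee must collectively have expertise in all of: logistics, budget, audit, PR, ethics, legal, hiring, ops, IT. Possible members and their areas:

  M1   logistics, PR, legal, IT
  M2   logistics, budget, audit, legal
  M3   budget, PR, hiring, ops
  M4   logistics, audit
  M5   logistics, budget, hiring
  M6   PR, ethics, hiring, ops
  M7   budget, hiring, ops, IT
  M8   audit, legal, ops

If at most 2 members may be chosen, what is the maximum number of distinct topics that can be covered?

8

Choosing M2, M6 covers {logistics, budget, audit, PR, ethics, legal, hiring, ops} — 8 topics.
No choice of 2 members does better; here IT is left uncovered.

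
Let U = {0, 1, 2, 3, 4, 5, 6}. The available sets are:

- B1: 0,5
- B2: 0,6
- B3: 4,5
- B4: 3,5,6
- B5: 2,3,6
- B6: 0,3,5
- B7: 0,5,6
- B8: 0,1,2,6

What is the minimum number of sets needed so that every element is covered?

3

B3, B4, B8 together cover {0, 1, 2, 3, 4, 5, 6} — every element.
No 2 of the 8 sets cover everything (all 28 pairs fall short), so 3 is minimum.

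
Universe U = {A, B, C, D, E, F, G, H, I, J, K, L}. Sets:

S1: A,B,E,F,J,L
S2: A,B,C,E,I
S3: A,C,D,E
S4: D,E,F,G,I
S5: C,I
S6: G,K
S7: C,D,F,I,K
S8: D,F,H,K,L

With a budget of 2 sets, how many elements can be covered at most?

10

Choosing S1, S7 covers {A, B, C, D, E, F, I, J, K, L} — 10 elements.
No choice of 2 sets does better; here G, H are left uncovered.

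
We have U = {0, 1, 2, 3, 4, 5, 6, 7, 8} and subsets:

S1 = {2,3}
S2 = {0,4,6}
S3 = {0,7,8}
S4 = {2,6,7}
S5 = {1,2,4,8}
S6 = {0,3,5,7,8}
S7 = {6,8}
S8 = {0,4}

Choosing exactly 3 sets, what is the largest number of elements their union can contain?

Choosing S2, S5, S6 covers {0, 1, 2, 3, 4, 5, 6, 7, 8} — 9 elements.
That is all 9 elements.

9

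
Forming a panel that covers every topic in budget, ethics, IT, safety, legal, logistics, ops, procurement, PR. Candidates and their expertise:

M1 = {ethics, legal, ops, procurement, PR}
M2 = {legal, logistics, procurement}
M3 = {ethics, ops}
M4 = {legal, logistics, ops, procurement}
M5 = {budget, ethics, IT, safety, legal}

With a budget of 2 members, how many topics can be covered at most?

Choosing M1, M5 covers {budget, ethics, IT, safety, legal, ops, procurement, PR} — 8 topics.
No choice of 2 members does better; here logistics is left uncovered.

8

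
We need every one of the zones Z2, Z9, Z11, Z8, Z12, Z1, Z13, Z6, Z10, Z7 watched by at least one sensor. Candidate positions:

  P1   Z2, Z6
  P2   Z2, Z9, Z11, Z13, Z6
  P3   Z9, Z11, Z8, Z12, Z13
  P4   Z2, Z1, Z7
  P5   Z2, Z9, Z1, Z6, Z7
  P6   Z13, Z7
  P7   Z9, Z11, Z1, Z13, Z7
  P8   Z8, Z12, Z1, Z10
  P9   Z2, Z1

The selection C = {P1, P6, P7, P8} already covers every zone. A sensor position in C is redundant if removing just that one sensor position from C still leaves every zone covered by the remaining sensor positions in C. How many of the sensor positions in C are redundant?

1

Drop P1: Z2, Z6 uncovered — not redundant.
Drop P6: the rest still cover every zone — redundant.
Drop P7: Z9, Z11 uncovered — not redundant.
Drop P8: Z8, Z12, Z10 uncovered — not redundant.
1 redundant: P6.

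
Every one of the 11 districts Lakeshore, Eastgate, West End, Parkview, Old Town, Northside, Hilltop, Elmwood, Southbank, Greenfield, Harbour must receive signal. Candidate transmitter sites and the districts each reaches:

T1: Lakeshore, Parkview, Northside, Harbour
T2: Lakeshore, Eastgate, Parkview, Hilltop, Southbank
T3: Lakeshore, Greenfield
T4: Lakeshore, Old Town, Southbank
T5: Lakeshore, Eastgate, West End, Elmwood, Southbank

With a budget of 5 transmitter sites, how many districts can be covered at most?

11

Choosing T1, T2, T3, T4, T5 covers {Lakeshore, Eastgate, West End, Parkview, Old Town, Northside, Hilltop, Elmwood, Southbank, Greenfield, Harbour} — 11 districts.
That is all 11 districts.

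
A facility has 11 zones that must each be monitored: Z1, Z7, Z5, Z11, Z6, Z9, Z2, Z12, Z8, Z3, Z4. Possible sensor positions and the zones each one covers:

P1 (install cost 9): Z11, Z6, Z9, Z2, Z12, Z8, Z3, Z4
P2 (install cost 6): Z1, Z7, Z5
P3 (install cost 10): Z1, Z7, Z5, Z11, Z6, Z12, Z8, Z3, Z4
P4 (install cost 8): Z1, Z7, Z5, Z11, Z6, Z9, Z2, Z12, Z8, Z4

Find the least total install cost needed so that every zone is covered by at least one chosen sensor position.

15

P1, P2 cover every zone at install cost 9 + 6 = 15.
Any cover uses at least 2 sensor positions; among all covering selections none totals below 15.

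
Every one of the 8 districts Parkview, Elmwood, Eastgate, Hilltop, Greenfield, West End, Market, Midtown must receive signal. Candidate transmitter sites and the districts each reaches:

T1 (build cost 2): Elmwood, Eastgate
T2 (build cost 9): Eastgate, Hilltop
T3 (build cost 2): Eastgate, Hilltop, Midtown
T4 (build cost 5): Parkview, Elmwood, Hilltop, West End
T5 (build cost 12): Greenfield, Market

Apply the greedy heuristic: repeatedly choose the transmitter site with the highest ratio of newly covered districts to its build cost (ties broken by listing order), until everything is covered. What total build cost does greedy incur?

Pick 1: T3 adds 3 new (Eastgate, Hilltop, Midtown) at build cost 2 (ratio 3/2).
Pick 2: T4 adds 3 new (Parkview, Elmwood, West End) at build cost 5 (ratio 3/5).
Pick 3: T5 adds 2 new (Greenfield, Market) at build cost 12 (ratio 2/12).
Greedy total build cost: 2 + 5 + 12 = 19.

19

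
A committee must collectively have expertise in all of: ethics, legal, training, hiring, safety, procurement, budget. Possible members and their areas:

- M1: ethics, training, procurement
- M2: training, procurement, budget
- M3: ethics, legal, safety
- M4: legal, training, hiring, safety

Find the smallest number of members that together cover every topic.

M1, M2, M4 together cover {ethics, legal, training, hiring, safety, procurement, budget} — every topic.
No 2 of the 4 members cover everything (all 6 pairs fall short), so 3 is minimum.

3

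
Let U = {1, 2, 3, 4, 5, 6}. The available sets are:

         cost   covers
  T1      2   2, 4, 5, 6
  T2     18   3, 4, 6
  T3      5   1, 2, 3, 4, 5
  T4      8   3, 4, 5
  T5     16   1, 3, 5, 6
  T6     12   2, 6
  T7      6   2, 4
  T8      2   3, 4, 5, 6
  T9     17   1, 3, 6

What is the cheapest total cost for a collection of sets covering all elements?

7

T1, T3 cover every element at cost 2 + 5 = 7.
Any cover uses at least 2 sets; among all covering selections none totals below 7.
Greedy by coverage-per-cost would pick T1, T8, T3 for 9 — worse than the optimum 7.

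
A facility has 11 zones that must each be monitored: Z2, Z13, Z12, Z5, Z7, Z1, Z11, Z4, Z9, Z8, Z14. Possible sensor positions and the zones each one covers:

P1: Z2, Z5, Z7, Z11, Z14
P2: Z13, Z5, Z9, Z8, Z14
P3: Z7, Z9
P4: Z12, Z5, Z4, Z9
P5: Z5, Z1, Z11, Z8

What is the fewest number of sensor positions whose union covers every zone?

4

P1, P2, P4, P5 together cover {Z2, Z13, Z12, Z5, Z7, Z1, Z11, Z4, Z9, Z8, Z14} — every zone.
No 3 of the 5 sensor positions cover everything (all 10 triples fall short), so 4 is minimum.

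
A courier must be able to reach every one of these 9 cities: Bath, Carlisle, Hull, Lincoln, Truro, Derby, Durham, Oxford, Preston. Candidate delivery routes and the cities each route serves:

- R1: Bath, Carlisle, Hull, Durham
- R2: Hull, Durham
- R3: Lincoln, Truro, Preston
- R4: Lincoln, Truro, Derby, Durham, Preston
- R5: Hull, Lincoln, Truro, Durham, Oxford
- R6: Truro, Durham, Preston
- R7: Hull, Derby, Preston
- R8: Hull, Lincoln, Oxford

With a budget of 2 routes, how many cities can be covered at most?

8

Choosing R1, R4 covers {Bath, Carlisle, Hull, Lincoln, Truro, Derby, Durham, Preston} — 8 cities.
No choice of 2 routes does better; here Oxford is left uncovered.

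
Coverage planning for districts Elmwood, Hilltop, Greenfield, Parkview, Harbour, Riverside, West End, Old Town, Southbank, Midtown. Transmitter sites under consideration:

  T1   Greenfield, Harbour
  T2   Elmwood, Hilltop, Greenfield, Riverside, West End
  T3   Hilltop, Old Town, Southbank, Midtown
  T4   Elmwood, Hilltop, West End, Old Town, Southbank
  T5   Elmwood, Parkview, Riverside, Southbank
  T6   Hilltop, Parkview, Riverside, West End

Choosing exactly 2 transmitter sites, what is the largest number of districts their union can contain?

8

Choosing T2, T3 covers {Elmwood, Hilltop, Greenfield, Riverside, West End, Old Town, Southbank, Midtown} — 8 districts.
No choice of 2 transmitter sites does better; here Parkview, Harbour are left uncovered.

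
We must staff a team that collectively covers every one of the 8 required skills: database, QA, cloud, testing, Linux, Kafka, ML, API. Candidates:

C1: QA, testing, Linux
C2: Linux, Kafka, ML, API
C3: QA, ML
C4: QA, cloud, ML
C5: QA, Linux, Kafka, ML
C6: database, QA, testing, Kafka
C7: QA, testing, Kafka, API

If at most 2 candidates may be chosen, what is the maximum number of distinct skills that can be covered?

Choosing C2, C6 covers {database, QA, testing, Linux, Kafka, ML, API} — 7 skills.
No choice of 2 candidates does better; here cloud is left uncovered.

7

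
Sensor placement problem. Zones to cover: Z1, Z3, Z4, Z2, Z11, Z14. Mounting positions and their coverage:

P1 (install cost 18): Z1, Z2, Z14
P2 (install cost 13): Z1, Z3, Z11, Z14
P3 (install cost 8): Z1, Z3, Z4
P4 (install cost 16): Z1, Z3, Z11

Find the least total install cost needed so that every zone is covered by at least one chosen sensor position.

P1, P2, P3 cover every zone at install cost 18 + 13 + 8 = 39.
Any cover uses at least 3 sensor positions; among all covering selections none totals below 39.

39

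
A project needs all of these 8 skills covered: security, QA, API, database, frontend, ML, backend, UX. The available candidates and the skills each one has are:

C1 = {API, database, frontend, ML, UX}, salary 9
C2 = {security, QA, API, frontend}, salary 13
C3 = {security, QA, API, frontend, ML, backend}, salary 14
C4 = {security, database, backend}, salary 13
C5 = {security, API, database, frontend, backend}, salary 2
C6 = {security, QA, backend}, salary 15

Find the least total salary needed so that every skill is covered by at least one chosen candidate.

C1, C3 cover every skill at salary 9 + 14 = 23.
Any cover uses at least 2 candidates; among all covering selections none totals below 23.
Greedy by coverage-per-salary would pick C5, C1, C2 for 24 — worse than the optimum 23.

23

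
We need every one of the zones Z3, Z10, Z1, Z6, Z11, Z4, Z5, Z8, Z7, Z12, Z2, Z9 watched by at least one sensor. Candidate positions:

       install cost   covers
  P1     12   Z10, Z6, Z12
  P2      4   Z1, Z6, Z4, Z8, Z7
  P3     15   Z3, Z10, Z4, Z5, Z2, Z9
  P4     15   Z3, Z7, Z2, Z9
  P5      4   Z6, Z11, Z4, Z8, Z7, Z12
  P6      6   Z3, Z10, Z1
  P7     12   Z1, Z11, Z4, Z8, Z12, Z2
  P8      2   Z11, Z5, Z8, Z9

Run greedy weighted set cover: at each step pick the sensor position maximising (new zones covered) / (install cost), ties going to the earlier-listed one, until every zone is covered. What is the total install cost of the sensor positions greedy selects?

Pick 1: P8 adds 4 new (Z11, Z5, Z8, Z9) at install cost 2 (ratio 4/2).
Pick 2: P2 adds 4 new (Z1, Z6, Z4, Z7) at install cost 4 (ratio 4/4).
Pick 3: P6 adds 2 new (Z3, Z10) at install cost 6 (ratio 2/6).
Pick 4: P5 adds 1 new (Z12) at install cost 4 (ratio 1/4).
Pick 5: P7 adds 1 new (Z2) at install cost 12 (ratio 1/12).
Greedy total install cost: 2 + 4 + 6 + 4 + 12 = 28. (The true optimum is 23, so greedy overshoots here.)

28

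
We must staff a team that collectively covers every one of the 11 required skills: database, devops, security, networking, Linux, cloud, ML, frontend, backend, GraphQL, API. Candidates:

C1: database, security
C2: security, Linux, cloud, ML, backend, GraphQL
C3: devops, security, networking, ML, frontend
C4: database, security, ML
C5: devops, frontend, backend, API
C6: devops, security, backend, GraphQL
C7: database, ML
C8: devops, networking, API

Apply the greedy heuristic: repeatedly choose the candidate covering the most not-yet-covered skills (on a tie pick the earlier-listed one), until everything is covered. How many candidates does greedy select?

4

Pick 1: C2 covers 6 new skills (security, Linux, cloud, ML, backend, GraphQL).
Pick 2: C3 covers 3 new skills (devops, networking, frontend).
Pick 3: C1 covers 1 new skills (database).
Pick 4: C5 covers 1 new skills (API).
Greedy uses 4 candidates.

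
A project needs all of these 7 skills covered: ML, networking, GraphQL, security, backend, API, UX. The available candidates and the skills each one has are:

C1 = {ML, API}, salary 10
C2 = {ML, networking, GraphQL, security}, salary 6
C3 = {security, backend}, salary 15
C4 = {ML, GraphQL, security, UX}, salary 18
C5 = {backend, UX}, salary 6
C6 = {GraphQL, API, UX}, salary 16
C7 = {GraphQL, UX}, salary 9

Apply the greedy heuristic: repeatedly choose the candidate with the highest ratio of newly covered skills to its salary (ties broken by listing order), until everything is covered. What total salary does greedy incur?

Pick 1: C2 adds 4 new (ML, networking, GraphQL, security) at salary 6 (ratio 4/6).
Pick 2: C5 adds 2 new (backend, UX) at salary 6 (ratio 2/6).
Pick 3: C1 adds 1 new (API) at salary 10 (ratio 1/10).
Greedy total salary: 6 + 6 + 10 = 22.

22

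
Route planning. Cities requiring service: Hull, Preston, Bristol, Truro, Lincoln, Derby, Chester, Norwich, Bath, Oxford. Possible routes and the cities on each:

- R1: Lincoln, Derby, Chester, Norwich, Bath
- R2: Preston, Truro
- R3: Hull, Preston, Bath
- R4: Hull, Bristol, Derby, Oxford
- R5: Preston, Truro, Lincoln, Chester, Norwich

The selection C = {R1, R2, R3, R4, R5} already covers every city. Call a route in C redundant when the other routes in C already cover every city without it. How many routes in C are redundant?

4

Drop R1: the rest still cover every city — redundant.
Drop R2: the rest still cover every city — redundant.
Drop R3: the rest still cover every city — redundant.
Drop R4: Bristol, Oxford uncovered — not redundant.
Drop R5: the rest still cover every city — redundant.
4 redundant: R1, R2, R3, R5.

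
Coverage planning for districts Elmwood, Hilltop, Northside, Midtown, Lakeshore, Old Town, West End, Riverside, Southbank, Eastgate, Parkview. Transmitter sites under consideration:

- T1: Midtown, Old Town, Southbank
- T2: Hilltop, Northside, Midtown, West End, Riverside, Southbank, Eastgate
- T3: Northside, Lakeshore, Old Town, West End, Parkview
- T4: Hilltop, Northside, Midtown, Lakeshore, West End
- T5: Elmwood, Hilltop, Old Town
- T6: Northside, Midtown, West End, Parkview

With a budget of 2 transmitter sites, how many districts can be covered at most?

10

Choosing T2, T3 covers {Hilltop, Northside, Midtown, Lakeshore, Old Town, West End, Riverside, Southbank, Eastgate, Parkview} — 10 districts.
No choice of 2 transmitter sites does better; here Elmwood is left uncovered.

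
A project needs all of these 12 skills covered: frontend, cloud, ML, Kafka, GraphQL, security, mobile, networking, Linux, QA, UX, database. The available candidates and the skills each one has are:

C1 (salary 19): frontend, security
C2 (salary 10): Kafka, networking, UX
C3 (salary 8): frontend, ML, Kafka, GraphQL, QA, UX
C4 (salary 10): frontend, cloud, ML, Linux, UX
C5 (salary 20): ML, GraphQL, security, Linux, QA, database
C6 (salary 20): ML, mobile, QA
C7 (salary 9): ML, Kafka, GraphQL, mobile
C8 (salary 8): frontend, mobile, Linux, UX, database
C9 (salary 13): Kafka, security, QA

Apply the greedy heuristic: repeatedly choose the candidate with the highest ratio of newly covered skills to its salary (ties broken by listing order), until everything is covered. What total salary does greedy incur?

49

Pick 1: C3 adds 6 new (frontend, ML, Kafka, GraphQL, QA, UX) at salary 8 (ratio 6/8).
Pick 2: C8 adds 3 new (mobile, Linux, database) at salary 8 (ratio 3/8).
Pick 3: C2 adds 1 new (networking) at salary 10 (ratio 1/10).
Pick 4: C4 adds 1 new (cloud) at salary 10 (ratio 1/10).
Pick 5: C9 adds 1 new (security) at salary 13 (ratio 1/13).
Greedy total salary: 8 + 8 + 10 + 10 + 13 = 49. (The true optimum is 48, so greedy overshoots here.)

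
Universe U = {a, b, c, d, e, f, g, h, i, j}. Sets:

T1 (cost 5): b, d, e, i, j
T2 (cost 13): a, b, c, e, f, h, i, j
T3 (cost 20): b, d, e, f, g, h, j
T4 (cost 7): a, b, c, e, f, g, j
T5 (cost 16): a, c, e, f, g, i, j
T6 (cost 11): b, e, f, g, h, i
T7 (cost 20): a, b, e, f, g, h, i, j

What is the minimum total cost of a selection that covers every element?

23

T1, T4, T6 cover every element at cost 5 + 7 + 11 = 23.
Any cover uses at least 2 sets; among all covering selections none totals below 23.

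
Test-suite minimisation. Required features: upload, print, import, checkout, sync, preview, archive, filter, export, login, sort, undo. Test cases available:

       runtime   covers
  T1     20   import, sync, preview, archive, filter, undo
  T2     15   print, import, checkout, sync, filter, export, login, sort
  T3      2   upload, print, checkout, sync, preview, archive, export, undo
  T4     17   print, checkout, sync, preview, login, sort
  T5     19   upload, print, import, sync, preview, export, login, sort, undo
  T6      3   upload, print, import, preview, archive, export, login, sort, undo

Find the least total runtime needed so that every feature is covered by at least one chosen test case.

17

T2, T3 cover every feature at runtime 15 + 2 = 17.
Any cover uses at least 2 test cases; among all covering selections none totals below 17.
Greedy by coverage-per-runtime would pick T3, T6, T2 for 20 — worse than the optimum 17.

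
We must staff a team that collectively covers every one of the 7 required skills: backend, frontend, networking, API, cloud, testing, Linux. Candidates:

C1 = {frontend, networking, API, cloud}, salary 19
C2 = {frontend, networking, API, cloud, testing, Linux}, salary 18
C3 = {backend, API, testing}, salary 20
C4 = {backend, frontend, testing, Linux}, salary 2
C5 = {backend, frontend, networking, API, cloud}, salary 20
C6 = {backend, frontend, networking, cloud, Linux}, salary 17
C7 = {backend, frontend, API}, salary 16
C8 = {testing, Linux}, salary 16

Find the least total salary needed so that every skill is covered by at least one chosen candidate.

C2, C4 cover every skill at salary 18 + 2 = 20.
Any cover uses at least 2 candidates; among all covering selections none totals below 20.

20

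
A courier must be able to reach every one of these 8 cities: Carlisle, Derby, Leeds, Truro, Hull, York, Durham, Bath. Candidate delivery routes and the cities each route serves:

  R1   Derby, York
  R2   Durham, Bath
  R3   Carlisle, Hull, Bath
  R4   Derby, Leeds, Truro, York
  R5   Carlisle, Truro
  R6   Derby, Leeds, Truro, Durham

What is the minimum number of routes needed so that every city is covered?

R1, R3, R6 together cover {Carlisle, Derby, Leeds, Truro, Hull, York, Durham, Bath} — every city.
No 2 of the 6 routes cover everything (all 15 pairs fall short), so 3 is minimum.

3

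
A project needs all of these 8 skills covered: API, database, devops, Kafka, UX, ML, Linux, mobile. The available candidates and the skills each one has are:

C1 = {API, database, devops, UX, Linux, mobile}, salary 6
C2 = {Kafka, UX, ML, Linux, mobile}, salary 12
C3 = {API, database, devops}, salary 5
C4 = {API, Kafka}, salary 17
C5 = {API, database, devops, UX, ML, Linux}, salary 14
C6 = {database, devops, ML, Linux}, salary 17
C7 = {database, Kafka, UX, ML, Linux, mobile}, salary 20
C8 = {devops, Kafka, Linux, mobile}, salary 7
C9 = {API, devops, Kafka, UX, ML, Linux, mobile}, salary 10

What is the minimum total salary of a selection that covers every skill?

C3, C9 cover every skill at salary 5 + 10 = 15.
Any cover uses at least 2 candidates; among all covering selections none totals below 15.
Greedy by coverage-per-salary would pick C1, C9 for 16 — worse than the optimum 15.

15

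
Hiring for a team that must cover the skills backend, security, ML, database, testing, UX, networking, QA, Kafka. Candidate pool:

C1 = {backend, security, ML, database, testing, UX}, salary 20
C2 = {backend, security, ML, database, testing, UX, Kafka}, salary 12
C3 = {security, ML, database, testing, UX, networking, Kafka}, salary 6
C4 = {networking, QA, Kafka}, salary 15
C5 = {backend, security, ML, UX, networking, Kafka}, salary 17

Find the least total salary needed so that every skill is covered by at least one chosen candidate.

C2, C4 cover every skill at salary 12 + 15 = 27.
Any cover uses at least 2 candidates; among all covering selections none totals below 27.
Greedy by coverage-per-salary would pick C3, C2, C4 for 33 — worse than the optimum 27.

27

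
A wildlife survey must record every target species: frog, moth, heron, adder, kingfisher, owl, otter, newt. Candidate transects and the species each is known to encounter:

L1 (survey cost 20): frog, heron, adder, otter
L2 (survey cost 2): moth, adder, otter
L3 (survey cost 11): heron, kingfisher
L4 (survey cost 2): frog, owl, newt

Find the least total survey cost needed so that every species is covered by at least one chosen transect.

L2, L3, L4 cover every species at survey cost 2 + 11 + 2 = 15.
Any cover uses at least 3 transects; among all covering selections none totals below 15.

15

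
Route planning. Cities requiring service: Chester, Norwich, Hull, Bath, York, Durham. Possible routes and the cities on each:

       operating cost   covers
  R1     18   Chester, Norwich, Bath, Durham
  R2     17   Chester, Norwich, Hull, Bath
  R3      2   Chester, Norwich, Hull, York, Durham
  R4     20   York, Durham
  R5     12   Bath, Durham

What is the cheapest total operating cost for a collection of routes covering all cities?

R3, R5 cover every city at operating cost 2 + 12 = 14.
Any cover uses at least 2 routes; among all covering selections none totals below 14.

14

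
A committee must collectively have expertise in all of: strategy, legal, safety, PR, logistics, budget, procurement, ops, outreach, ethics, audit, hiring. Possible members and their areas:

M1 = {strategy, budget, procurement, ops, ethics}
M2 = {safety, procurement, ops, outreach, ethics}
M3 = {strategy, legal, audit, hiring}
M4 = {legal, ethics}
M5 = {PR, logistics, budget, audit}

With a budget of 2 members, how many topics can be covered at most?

Choosing M2, M3 covers {strategy, legal, safety, procurement, ops, outreach, ethics, audit, hiring} — 9 topics.
No choice of 2 members does better; here PR, logistics, budget are left uncovered.

9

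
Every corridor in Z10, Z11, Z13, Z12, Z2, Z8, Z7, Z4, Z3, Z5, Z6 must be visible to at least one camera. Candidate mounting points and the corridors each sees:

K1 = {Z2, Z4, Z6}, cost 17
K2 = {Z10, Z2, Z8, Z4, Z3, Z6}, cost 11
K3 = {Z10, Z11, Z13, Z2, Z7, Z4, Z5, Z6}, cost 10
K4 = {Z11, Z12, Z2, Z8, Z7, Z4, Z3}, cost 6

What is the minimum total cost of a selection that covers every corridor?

K3, K4 cover every corridor at cost 10 + 6 = 16.
Any cover uses at least 2 camera mounts; among all covering selections none totals below 16.

16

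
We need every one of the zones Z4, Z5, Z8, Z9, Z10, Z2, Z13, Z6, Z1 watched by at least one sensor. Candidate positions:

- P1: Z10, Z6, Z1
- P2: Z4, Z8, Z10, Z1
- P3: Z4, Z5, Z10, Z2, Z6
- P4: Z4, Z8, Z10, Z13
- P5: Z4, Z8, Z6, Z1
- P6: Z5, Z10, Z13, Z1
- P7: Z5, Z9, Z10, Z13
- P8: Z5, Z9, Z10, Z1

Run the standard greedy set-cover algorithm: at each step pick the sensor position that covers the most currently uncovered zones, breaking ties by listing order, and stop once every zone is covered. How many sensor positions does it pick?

3

Pick 1: P3 covers 5 new zones (Z4, Z5, Z10, Z2, Z6).
Pick 2: P2 covers 2 new zones (Z8, Z1).
Pick 3: P7 covers 2 new zones (Z9, Z13).
Greedy uses 3 sensor positions.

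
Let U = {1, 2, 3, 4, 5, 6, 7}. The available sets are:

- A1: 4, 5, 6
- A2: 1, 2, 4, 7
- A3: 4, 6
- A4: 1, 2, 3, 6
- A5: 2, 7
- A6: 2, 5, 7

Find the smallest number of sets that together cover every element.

A1, A2, A4 together cover {1, 2, 3, 4, 5, 6, 7} — every element.
No 2 of the 6 sets cover everything (all 15 pairs fall short), so 3 is minimum.

3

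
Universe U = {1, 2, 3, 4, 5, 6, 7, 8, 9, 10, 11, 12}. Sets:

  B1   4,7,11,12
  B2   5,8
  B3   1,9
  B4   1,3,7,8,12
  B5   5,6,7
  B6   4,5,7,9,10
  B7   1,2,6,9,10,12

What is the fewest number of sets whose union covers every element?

4

B1, B2, B4, B7 together cover {1, 2, 3, 4, 5, 6, 7, 8, 9, 10, 11, 12} — every element.
No 3 of the 7 sets cover everything (all 35 triples fall short), so 4 is minimum.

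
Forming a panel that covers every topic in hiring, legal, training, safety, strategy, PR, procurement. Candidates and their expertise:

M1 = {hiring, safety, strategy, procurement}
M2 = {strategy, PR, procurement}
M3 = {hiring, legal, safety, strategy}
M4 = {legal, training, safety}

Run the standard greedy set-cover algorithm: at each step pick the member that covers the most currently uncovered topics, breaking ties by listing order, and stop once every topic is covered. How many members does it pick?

3

Pick 1: M1 covers 4 new topics (hiring, safety, strategy, procurement).
Pick 2: M4 covers 2 new topics (legal, training).
Pick 3: M2 covers 1 new topics (PR).
Greedy uses 3 members.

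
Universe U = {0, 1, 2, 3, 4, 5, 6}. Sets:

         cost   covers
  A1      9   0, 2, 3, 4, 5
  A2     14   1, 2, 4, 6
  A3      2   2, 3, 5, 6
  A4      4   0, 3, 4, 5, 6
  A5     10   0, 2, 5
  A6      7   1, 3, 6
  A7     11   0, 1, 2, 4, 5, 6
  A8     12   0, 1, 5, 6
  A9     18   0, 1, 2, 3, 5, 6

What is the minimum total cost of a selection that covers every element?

13

A3, A7 cover every element at cost 2 + 11 = 13.
Any cover uses at least 2 sets; among all covering selections none totals below 13.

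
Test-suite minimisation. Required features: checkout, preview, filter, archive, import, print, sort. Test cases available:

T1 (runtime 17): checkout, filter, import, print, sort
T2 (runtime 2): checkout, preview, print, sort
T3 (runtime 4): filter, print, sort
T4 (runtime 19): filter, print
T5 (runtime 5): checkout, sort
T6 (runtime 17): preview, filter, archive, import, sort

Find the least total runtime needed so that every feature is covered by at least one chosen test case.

19

T2, T6 cover every feature at runtime 2 + 17 = 19.
Any cover uses at least 2 test cases; among all covering selections none totals below 19.
Greedy by coverage-per-runtime would pick T2, T3, T6 for 23 — worse than the optimum 19.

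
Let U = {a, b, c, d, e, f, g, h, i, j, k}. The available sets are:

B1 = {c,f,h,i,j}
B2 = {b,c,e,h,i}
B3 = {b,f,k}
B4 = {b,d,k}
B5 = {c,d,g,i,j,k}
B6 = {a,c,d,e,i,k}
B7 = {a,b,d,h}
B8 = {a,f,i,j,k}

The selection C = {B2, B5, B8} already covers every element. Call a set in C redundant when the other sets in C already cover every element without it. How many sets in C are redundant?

Drop B2: b, e, h uncovered — not redundant.
Drop B5: d, g uncovered — not redundant.
Drop B8: a, f uncovered — not redundant.
None of the sets in C is redundant.

0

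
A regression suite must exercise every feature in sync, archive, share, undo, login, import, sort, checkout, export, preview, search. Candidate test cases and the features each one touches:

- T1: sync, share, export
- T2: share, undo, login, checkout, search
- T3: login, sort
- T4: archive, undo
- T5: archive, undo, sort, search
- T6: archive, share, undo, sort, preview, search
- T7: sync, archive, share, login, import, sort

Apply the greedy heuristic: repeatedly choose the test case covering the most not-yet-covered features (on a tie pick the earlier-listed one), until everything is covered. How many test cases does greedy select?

4

Pick 1: T6 covers 6 new features (archive, share, undo, sort, preview, search).
Pick 2: T7 covers 3 new features (sync, login, import).
Pick 3: T1 covers 1 new features (export).
Pick 4: T2 covers 1 new features (checkout).
Greedy uses 4 test cases.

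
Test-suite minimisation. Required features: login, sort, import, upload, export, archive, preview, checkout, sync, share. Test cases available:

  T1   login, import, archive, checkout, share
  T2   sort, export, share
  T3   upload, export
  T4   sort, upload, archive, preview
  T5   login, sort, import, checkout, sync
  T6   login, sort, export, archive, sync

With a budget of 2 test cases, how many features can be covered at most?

Choosing T1, T4 covers {login, sort, import, upload, archive, preview, checkout, share} — 8 features.
No choice of 2 test cases does better; here export, sync are left uncovered.

8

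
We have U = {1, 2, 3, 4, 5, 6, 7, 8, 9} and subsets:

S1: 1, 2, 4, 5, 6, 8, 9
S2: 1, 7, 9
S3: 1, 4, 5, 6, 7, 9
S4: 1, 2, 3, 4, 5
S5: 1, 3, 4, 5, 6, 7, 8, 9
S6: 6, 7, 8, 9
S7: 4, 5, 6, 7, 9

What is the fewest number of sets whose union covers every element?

2

S1, S5 together cover {1, 2, 3, 4, 5, 6, 7, 8, 9} — every element.
No single set contains all 9 elements, so 2 is optimal.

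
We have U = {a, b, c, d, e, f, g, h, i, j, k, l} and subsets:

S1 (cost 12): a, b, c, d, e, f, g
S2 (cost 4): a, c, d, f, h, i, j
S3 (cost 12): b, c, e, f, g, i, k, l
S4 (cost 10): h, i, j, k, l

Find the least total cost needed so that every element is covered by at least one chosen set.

S2, S3 cover every element at cost 4 + 12 = 16.
Any cover uses at least 2 sets; among all covering selections none totals below 16.

16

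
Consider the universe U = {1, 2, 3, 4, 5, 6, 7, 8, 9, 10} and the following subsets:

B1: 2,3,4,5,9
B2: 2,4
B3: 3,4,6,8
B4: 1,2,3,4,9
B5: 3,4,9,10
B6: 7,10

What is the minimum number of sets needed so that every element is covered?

4

B1, B3, B4, B6 together cover {1, 2, 3, 4, 5, 6, 7, 8, 9, 10} — every element.
No 3 of the 6 sets cover everything (all 20 triples fall short), so 4 is minimum.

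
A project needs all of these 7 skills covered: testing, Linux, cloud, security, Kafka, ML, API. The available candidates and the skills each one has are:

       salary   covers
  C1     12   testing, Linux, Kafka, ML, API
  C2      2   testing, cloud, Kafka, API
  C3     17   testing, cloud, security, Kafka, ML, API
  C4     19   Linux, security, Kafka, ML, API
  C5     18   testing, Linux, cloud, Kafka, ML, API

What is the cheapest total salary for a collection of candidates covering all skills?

21

C2, C4 cover every skill at salary 2 + 19 = 21.
Any cover uses at least 2 candidates; among all covering selections none totals below 21.
Greedy by coverage-per-salary would pick C2, C1, C3 for 31 — worse than the optimum 21.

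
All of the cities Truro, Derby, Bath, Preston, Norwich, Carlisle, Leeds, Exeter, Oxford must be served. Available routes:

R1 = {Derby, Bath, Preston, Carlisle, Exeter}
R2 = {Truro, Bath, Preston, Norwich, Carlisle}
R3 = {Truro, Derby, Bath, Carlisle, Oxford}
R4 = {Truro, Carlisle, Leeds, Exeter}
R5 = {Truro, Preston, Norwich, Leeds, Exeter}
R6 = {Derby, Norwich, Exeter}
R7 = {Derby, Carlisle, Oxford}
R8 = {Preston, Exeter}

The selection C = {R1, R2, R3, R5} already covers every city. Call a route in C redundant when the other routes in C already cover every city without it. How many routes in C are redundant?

Drop R1: the rest still cover every city — redundant.
Drop R2: the rest still cover every city — redundant.
Drop R3: Oxford uncovered — not redundant.
Drop R5: Leeds uncovered — not redundant.
2 redundant: R1, R2.

2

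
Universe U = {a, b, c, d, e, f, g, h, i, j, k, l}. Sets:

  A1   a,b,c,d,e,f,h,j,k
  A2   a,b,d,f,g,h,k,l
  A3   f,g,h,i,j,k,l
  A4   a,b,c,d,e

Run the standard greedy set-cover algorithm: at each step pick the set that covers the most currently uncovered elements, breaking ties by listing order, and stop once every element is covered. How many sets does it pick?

Pick 1: A1 covers 9 new elements (a, b, c, d, e, f, h, j, k).
Pick 2: A3 covers 3 new elements (g, i, l).
Greedy uses 2 sets.

2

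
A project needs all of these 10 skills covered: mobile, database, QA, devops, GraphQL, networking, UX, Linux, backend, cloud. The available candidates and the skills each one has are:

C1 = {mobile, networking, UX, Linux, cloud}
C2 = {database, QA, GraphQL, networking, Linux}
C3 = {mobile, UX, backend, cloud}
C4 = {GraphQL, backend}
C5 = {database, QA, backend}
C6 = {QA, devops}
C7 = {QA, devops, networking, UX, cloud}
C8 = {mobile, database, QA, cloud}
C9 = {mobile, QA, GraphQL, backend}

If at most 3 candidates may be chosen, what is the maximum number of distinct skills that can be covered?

Choosing C2, C3, C6 covers {mobile, database, QA, devops, GraphQL, networking, UX, Linux, backend, cloud} — 10 skills.
That is all 10 skills.

10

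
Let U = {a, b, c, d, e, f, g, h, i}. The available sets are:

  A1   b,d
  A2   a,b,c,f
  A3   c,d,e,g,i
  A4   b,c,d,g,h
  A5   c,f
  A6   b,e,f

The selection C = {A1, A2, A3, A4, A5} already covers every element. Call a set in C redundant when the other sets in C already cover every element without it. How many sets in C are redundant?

Drop A1: the rest still cover every element — redundant.
Drop A2: a uncovered — not redundant.
Drop A3: e, i uncovered — not redundant.
Drop A4: h uncovered — not redundant.
Drop A5: the rest still cover every element — redundant.
2 redundant: A1, A5.

2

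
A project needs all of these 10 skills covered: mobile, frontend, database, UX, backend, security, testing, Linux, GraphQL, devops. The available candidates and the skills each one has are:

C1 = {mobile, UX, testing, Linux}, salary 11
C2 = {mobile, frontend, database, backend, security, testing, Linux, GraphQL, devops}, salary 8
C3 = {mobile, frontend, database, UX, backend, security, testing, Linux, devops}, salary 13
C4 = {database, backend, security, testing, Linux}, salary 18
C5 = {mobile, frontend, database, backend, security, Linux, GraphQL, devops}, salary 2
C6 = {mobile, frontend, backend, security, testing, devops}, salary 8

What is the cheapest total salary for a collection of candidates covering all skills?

13

C1, C5 cover every skill at salary 11 + 2 = 13.
Any cover uses at least 2 candidates; among all covering selections none totals below 13.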